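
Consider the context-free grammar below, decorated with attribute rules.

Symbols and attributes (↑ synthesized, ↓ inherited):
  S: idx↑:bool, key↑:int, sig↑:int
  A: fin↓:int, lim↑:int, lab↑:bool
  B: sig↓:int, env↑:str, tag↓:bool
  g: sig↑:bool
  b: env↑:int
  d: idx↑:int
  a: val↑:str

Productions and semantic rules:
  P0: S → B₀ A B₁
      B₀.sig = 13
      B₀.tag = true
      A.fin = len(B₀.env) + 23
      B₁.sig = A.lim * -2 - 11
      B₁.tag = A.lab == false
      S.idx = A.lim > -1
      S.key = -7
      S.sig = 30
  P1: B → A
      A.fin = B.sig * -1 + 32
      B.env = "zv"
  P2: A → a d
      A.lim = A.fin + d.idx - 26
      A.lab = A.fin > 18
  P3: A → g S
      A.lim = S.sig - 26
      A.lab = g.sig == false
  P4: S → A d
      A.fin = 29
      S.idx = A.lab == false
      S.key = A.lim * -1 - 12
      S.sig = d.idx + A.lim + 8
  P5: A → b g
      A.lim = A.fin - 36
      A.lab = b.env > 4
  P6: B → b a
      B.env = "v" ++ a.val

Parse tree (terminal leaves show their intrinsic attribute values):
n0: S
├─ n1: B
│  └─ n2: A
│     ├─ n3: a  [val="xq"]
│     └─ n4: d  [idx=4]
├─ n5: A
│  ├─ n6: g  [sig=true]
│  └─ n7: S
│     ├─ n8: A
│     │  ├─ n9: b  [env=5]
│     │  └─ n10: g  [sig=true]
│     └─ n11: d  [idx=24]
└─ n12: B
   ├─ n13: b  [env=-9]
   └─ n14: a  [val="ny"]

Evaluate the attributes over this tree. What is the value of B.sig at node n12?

1. n1.sig = 13  [13]
2. n1.tag = true  [true]
3. n2.fin = 19  [B.sig * -1 + 32]
4. n3.val = "xq"  [terminal]
5. n4.idx = 4  [terminal]
6. n2.lim = -3  [A.fin + d.idx - 26]
7. n2.lab = true  [A.fin > 18]
8. n1.env = "zv"  ["zv"]
9. n5.fin = 25  [len(B₀.env) + 23]
10. n6.sig = true  [terminal]
11. n8.fin = 29  [29]
12. n9.env = 5  [terminal]
13. n10.sig = true  [terminal]
14. n8.lim = -7  [A.fin - 36]
15. n8.lab = true  [b.env > 4]
16. n11.idx = 24  [terminal]
17. n7.idx = false  [A.lab == false]
18. n7.key = -5  [A.lim * -1 - 12]
19. n7.sig = 25  [d.idx + A.lim + 8]
20. n5.lim = -1  [S.sig - 26]
21. n5.lab = false  [g.sig == false]
22. n12.sig = -9  [A.lim * -2 - 11]
23. n12.tag = true  [A.lab == false]
24. n13.env = -9  [terminal]
25. n14.val = "ny"  [terminal]
26. n12.env = "vny"  ["v" ++ a.val]
27. n0.idx = false  [A.lim > -1]
28. n0.key = -7  [-7]
29. n0.sig = 30  [30]

-9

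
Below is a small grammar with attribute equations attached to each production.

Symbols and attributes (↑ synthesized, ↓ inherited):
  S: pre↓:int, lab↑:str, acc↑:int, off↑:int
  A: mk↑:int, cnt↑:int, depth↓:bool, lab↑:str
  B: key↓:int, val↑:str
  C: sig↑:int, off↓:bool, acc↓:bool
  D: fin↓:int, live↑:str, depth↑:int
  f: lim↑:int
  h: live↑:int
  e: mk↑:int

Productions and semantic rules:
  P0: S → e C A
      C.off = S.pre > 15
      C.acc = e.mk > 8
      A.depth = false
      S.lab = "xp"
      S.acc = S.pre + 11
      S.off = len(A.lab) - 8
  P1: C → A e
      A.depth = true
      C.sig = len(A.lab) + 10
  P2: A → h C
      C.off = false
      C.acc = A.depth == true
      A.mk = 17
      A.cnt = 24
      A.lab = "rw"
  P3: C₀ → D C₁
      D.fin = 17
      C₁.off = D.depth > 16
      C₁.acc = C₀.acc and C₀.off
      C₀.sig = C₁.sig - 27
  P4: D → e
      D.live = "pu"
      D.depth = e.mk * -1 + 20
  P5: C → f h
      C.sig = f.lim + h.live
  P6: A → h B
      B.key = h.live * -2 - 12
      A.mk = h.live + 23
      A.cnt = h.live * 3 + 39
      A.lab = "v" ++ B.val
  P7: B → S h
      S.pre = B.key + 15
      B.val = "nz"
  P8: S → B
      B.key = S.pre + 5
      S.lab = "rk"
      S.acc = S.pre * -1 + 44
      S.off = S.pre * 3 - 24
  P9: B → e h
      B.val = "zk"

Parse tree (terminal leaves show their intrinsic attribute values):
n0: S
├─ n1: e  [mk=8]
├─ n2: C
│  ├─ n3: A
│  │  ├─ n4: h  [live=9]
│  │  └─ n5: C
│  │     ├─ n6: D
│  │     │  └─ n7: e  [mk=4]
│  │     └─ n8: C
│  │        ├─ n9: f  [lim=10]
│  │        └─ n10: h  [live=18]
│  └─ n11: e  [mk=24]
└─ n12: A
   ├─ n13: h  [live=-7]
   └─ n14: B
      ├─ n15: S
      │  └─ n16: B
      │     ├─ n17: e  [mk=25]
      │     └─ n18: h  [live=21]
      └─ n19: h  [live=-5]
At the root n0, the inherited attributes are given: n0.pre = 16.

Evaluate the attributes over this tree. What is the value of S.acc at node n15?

27

1. n0.pre = 16  [given at root]
2. n1.mk = 8  [terminal]
3. n2.off = true  [S.pre > 15]
4. n2.acc = false  [e.mk > 8]
5. n3.depth = true  [true]
6. n4.live = 9  [terminal]
7. n5.off = false  [false]
8. n5.acc = true  [A.depth == true]
9. n6.fin = 17  [17]
10. n7.mk = 4  [terminal]
11. n6.live = "pu"  ["pu"]
12. n6.depth = 16  [e.mk * -1 + 20]
13. n8.off = false  [D.depth > 16]
14. n8.acc = false  [C₀.acc and C₀.off]
15. n9.lim = 10  [terminal]
16. n10.live = 18  [terminal]
17. n8.sig = 28  [f.lim + h.live]
18. n5.sig = 1  [C₁.sig - 27]
19. n3.mk = 17  [17]
20. n3.cnt = 24  [24]
21. n3.lab = "rw"  ["rw"]
22. n11.mk = 24  [terminal]
23. n2.sig = 12  [len(A.lab) + 10]
24. n12.depth = false  [false]
25. n13.live = -7  [terminal]
26. n14.key = 2  [h.live * -2 - 12]
27. n15.pre = 17  [B.key + 15]
28. n16.key = 22  [S.pre + 5]
29. n17.mk = 25  [terminal]
30. n18.live = 21  [terminal]
31. n16.val = "zk"  ["zk"]
32. n15.lab = "rk"  ["rk"]
33. n15.acc = 27  [S.pre * -1 + 44]
34. n15.off = 27  [S.pre * 3 - 24]
35. n19.live = -5  [terminal]
36. n14.val = "nz"  ["nz"]
37. n12.mk = 16  [h.live + 23]
38. n12.cnt = 18  [h.live * 3 + 39]
39. n12.lab = "vnz"  ["v" ++ B.val]
40. n0.lab = "xp"  ["xp"]
41. n0.acc = 27  [S.pre + 11]
42. n0.off = -5  [len(A.lab) - 8]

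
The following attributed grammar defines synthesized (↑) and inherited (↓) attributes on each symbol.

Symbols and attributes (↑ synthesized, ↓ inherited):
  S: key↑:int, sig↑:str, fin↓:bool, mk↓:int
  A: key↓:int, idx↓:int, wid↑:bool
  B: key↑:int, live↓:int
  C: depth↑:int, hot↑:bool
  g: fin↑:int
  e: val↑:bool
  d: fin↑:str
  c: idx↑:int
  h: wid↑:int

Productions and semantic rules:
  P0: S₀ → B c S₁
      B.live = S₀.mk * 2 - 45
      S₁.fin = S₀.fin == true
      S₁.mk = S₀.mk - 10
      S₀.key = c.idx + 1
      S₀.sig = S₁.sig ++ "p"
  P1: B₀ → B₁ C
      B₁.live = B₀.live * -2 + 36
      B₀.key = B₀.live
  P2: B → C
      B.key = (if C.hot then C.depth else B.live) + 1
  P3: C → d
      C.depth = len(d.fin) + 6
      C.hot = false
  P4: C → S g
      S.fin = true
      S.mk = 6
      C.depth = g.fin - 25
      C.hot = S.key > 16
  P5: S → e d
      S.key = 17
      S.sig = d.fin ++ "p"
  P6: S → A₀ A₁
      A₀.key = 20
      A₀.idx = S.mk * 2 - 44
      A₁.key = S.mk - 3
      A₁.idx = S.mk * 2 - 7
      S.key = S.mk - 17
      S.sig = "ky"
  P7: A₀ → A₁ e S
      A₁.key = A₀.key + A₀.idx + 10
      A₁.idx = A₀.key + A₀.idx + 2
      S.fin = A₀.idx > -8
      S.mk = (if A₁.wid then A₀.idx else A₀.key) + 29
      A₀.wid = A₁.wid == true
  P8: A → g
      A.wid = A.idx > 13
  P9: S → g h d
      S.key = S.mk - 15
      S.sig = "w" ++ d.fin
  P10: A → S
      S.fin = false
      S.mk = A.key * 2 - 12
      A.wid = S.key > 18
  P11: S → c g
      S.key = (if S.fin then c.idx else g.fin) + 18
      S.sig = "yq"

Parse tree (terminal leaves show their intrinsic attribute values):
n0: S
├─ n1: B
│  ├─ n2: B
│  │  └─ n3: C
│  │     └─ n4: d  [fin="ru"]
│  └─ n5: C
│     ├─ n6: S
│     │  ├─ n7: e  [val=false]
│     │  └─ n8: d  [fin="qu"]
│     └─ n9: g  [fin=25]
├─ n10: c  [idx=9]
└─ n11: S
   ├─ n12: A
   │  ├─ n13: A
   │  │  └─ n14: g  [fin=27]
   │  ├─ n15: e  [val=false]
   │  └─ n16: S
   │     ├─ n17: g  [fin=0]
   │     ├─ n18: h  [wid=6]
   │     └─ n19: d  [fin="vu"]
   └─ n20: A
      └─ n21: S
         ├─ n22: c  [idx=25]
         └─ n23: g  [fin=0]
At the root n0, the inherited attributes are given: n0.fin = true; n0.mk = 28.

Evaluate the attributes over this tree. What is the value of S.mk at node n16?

1. n0.fin = true  [given at root]
2. n0.mk = 28  [given at root]
3. n1.live = 11  [S₀.mk * 2 - 45]
4. n2.live = 14  [B₀.live * -2 + 36]
5. n4.fin = "ru"  [terminal]
6. n3.depth = 8  [len(d.fin) + 6]
7. n3.hot = false  [false]
8. n2.key = 15  [(if C.hot then C.depth else B.live) + 1]
9. n6.fin = true  [true]
10. n6.mk = 6  [6]
11. n7.val = false  [terminal]
12. n8.fin = "qu"  [terminal]
13. n6.key = 17  [17]
14. n6.sig = "qup"  [d.fin ++ "p"]
15. n9.fin = 25  [terminal]
16. n5.depth = 0  [g.fin - 25]
17. n5.hot = true  [S.key > 16]
18. n1.key = 11  [B₀.live]
19. n10.idx = 9  [terminal]
20. n11.fin = true  [S₀.fin == true]
21. n11.mk = 18  [S₀.mk - 10]
22. n12.key = 20  [20]
23. n12.idx = -8  [S.mk * 2 - 44]
24. n13.key = 22  [A₀.key + A₀.idx + 10]
25. n13.idx = 14  [A₀.key + A₀.idx + 2]
26. n14.fin = 27  [terminal]
27. n13.wid = true  [A.idx > 13]
28. n15.val = false  [terminal]
29. n16.fin = false  [A₀.idx > -8]
30. n16.mk = 21  [(if A₁.wid then A₀.idx else A₀.key) + 29]
31. n17.fin = 0  [terminal]
32. n18.wid = 6  [terminal]
33. n19.fin = "vu"  [terminal]
34. n16.key = 6  [S.mk - 15]
35. n16.sig = "wvu"  ["w" ++ d.fin]
36. n12.wid = true  [A₁.wid == true]
37. n20.key = 15  [S.mk - 3]
38. n20.idx = 29  [S.mk * 2 - 7]
39. n21.fin = false  [false]
40. n21.mk = 18  [A.key * 2 - 12]
41. n22.idx = 25  [terminal]
42. n23.fin = 0  [terminal]
43. n21.key = 18  [(if S.fin then c.idx else g.fin) + 18]
44. n21.sig = "yq"  ["yq"]
45. n20.wid = false  [S.key > 18]
46. n11.key = 1  [S.mk - 17]
47. n11.sig = "ky"  ["ky"]
48. n0.key = 10  [c.idx + 1]
49. n0.sig = "kyp"  [S₁.sig ++ "p"]

21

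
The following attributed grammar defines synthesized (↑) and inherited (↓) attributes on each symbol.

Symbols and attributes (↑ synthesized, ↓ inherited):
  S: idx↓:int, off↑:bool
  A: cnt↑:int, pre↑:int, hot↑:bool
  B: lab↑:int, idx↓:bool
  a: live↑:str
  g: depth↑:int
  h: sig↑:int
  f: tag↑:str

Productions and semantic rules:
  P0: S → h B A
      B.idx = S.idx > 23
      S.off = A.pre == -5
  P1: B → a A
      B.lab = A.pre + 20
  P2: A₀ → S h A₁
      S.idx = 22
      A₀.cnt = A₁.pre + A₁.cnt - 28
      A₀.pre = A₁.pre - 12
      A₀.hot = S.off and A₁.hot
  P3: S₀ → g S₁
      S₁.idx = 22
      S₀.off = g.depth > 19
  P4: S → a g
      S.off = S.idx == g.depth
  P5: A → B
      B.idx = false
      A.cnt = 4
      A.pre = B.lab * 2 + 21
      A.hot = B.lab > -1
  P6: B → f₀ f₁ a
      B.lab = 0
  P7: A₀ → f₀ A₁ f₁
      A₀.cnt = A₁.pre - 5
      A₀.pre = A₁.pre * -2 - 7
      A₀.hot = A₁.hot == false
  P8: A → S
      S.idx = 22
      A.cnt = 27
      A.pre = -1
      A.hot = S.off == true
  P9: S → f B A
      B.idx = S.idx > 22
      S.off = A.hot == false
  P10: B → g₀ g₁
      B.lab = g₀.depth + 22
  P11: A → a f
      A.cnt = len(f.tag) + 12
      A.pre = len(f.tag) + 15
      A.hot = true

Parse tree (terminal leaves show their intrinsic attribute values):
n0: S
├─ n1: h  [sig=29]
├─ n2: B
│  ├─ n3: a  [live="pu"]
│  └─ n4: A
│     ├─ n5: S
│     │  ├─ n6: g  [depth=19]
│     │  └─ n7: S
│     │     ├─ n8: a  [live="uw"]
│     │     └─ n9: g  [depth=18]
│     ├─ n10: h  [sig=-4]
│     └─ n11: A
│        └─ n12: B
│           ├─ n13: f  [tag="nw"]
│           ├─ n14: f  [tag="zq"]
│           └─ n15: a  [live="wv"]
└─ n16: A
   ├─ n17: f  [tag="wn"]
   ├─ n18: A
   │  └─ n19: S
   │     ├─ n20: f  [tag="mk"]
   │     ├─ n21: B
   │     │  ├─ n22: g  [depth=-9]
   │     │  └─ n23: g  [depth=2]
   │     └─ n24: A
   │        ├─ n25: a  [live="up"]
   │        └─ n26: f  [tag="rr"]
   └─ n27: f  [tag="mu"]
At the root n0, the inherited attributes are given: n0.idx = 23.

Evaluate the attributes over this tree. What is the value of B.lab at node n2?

29

1. n0.idx = 23  [given at root]
2. n1.sig = 29  [terminal]
3. n2.idx = false  [S.idx > 23]
4. n3.live = "pu"  [terminal]
5. n5.idx = 22  [22]
6. n6.depth = 19  [terminal]
7. n7.idx = 22  [22]
8. n8.live = "uw"  [terminal]
9. n9.depth = 18  [terminal]
10. n7.off = false  [S.idx == g.depth]
11. n5.off = false  [g.depth > 19]
12. n10.sig = -4  [terminal]
13. n12.idx = false  [false]
14. n13.tag = "nw"  [terminal]
15. n14.tag = "zq"  [terminal]
16. n15.live = "wv"  [terminal]
17. n12.lab = 0  [0]
18. n11.cnt = 4  [4]
19. n11.pre = 21  [B.lab * 2 + 21]
20. n11.hot = true  [B.lab > -1]
21. n4.cnt = -3  [A₁.pre + A₁.cnt - 28]
22. n4.pre = 9  [A₁.pre - 12]
23. n4.hot = false  [S.off and A₁.hot]
24. n2.lab = 29  [A.pre + 20]
25. n17.tag = "wn"  [terminal]
26. n19.idx = 22  [22]
27. n20.tag = "mk"  [terminal]
28. n21.idx = false  [S.idx > 22]
29. n22.depth = -9  [terminal]
30. n23.depth = 2  [terminal]
31. n21.lab = 13  [g₀.depth + 22]
32. n25.live = "up"  [terminal]
33. n26.tag = "rr"  [terminal]
34. n24.cnt = 14  [len(f.tag) + 12]
35. n24.pre = 17  [len(f.tag) + 15]
36. n24.hot = true  [true]
37. n19.off = false  [A.hot == false]
38. n18.cnt = 27  [27]
39. n18.pre = -1  [-1]
40. n18.hot = false  [S.off == true]
41. n27.tag = "mu"  [terminal]
42. n16.cnt = -6  [A₁.pre - 5]
43. n16.pre = -5  [A₁.pre * -2 - 7]
44. n16.hot = true  [A₁.hot == false]
45. n0.off = true  [A.pre == -5]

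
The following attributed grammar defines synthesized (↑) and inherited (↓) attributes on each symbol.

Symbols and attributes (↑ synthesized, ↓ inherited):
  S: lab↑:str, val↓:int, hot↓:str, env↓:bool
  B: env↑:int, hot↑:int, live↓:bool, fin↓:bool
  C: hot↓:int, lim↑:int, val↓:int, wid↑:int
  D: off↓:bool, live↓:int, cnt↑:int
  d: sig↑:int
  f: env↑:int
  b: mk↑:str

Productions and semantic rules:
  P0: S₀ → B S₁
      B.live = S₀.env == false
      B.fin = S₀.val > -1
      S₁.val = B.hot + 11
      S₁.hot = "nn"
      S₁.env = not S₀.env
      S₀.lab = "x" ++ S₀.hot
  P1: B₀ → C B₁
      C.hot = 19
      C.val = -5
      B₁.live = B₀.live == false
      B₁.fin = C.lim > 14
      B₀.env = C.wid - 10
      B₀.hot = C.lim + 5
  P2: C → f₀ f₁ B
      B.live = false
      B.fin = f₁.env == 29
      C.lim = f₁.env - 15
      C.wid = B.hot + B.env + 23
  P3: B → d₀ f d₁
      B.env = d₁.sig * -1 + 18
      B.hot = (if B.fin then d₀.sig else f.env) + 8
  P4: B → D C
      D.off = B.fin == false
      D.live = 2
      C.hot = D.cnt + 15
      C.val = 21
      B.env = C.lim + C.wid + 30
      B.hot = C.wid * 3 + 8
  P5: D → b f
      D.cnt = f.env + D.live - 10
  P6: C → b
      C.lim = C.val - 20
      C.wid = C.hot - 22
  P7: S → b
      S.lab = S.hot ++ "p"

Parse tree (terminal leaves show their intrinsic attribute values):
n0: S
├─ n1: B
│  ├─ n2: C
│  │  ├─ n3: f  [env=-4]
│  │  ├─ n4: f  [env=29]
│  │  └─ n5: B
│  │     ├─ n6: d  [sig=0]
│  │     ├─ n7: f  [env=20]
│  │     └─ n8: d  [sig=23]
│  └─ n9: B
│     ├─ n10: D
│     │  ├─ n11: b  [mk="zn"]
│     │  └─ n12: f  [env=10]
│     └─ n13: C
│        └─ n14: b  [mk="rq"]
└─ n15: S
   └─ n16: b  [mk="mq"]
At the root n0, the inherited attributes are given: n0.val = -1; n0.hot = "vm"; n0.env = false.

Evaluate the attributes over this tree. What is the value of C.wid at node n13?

-5

1. n0.val = -1  [given at root]
2. n0.hot = "vm"  [given at root]
3. n0.env = false  [given at root]
4. n1.live = true  [S₀.env == false]
5. n1.fin = false  [S₀.val > -1]
6. n2.hot = 19  [19]
7. n2.val = -5  [-5]
8. n3.env = -4  [terminal]
9. n4.env = 29  [terminal]
10. n5.live = false  [false]
11. n5.fin = true  [f₁.env == 29]
12. n6.sig = 0  [terminal]
13. n7.env = 20  [terminal]
14. n8.sig = 23  [terminal]
15. n5.env = -5  [d₁.sig * -1 + 18]
16. n5.hot = 8  [(if B.fin then d₀.sig else f.env) + 8]
17. n2.lim = 14  [f₁.env - 15]
18. n2.wid = 26  [B.hot + B.env + 23]
19. n9.live = false  [B₀.live == false]
20. n9.fin = false  [C.lim > 14]
21. n10.off = true  [B.fin == false]
22. n10.live = 2  [2]
23. n11.mk = "zn"  [terminal]
24. n12.env = 10  [terminal]
25. n10.cnt = 2  [f.env + D.live - 10]
26. n13.hot = 17  [D.cnt + 15]
27. n13.val = 21  [21]
28. n14.mk = "rq"  [terminal]
29. n13.lim = 1  [C.val - 20]
30. n13.wid = -5  [C.hot - 22]
31. n9.env = 26  [C.lim + C.wid + 30]
32. n9.hot = -7  [C.wid * 3 + 8]
33. n1.env = 16  [C.wid - 10]
34. n1.hot = 19  [C.lim + 5]
35. n15.val = 30  [B.hot + 11]
36. n15.hot = "nn"  ["nn"]
37. n15.env = true  [not S₀.env]
38. n16.mk = "mq"  [terminal]
39. n15.lab = "nnp"  [S.hot ++ "p"]
40. n0.lab = "xvm"  ["x" ++ S₀.hot]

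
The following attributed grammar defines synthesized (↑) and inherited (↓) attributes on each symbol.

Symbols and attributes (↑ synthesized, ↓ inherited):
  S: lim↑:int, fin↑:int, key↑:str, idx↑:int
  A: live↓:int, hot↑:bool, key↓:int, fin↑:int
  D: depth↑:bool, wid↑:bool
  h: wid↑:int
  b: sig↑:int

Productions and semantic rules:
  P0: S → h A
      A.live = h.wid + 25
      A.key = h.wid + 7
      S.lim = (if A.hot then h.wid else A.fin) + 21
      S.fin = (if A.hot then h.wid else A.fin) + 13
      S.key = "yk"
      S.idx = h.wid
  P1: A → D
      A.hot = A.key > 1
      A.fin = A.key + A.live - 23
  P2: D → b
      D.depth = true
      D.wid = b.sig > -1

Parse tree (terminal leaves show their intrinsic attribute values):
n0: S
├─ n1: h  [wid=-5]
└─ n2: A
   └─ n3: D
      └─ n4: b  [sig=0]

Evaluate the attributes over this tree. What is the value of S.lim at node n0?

1. n1.wid = -5  [terminal]
2. n2.live = 20  [h.wid + 25]
3. n2.key = 2  [h.wid + 7]
4. n4.sig = 0  [terminal]
5. n3.depth = true  [true]
6. n3.wid = true  [b.sig > -1]
7. n2.hot = true  [A.key > 1]
8. n2.fin = -1  [A.key + A.live - 23]
9. n0.lim = 16  [(if A.hot then h.wid else A.fin) + 21]
10. n0.fin = 8  [(if A.hot then h.wid else A.fin) + 13]
11. n0.key = "yk"  ["yk"]
12. n0.idx = -5  [h.wid]

16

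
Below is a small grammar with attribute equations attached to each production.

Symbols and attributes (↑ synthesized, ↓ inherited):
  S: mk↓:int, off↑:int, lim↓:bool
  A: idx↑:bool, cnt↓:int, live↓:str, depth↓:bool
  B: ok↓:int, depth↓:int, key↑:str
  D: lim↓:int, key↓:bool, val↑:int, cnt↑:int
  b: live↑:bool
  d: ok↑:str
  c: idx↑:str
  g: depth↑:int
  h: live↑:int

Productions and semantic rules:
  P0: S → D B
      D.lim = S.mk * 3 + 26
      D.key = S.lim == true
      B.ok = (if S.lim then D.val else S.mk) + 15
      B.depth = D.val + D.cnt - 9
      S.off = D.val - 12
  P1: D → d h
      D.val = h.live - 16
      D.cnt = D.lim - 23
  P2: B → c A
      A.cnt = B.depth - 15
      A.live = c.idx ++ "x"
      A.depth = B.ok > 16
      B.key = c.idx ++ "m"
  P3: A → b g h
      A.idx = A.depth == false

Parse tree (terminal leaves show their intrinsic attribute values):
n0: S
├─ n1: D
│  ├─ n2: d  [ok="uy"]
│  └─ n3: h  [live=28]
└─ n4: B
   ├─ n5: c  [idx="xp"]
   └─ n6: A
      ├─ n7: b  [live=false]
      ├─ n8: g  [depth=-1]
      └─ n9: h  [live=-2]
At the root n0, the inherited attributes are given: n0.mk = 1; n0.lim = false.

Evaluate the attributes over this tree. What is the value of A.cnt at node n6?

1. n0.mk = 1  [given at root]
2. n0.lim = false  [given at root]
3. n1.lim = 29  [S.mk * 3 + 26]
4. n1.key = false  [S.lim == true]
5. n2.ok = "uy"  [terminal]
6. n3.live = 28  [terminal]
7. n1.val = 12  [h.live - 16]
8. n1.cnt = 6  [D.lim - 23]
9. n4.ok = 16  [(if S.lim then D.val else S.mk) + 15]
10. n4.depth = 9  [D.val + D.cnt - 9]
11. n5.idx = "xp"  [terminal]
12. n6.cnt = -6  [B.depth - 15]
13. n6.live = "xpx"  [c.idx ++ "x"]
14. n6.depth = false  [B.ok > 16]
15. n7.live = false  [terminal]
16. n8.depth = -1  [terminal]
17. n9.live = -2  [terminal]
18. n6.idx = true  [A.depth == false]
19. n4.key = "xpm"  [c.idx ++ "m"]
20. n0.off = 0  [D.val - 12]

-6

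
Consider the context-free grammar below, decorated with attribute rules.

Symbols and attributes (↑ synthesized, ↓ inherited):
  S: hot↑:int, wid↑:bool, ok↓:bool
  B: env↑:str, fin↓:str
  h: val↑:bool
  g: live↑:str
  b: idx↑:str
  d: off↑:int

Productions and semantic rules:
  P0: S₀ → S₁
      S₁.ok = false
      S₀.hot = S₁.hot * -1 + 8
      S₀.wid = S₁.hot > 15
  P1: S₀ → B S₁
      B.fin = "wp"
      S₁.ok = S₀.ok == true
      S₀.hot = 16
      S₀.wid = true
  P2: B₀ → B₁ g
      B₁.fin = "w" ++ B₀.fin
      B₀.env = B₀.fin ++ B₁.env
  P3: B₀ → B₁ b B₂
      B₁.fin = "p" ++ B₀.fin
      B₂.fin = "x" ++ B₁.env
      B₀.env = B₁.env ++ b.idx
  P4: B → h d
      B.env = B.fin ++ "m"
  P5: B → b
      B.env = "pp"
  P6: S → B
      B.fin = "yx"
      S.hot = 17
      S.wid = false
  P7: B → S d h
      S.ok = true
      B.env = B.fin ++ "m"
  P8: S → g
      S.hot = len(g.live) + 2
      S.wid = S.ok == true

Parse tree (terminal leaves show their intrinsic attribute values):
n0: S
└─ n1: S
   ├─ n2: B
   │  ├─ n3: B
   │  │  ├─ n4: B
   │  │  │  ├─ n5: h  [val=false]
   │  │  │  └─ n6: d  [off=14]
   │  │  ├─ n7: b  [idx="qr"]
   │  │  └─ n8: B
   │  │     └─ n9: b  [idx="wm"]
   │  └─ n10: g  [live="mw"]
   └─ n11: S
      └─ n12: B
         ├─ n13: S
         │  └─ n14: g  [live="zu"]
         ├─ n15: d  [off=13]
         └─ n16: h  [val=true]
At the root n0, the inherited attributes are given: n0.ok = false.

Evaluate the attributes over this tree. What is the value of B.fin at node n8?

1. n0.ok = false  [given at root]
2. n1.ok = false  [false]
3. n2.fin = "wp"  ["wp"]
4. n3.fin = "wwp"  ["w" ++ B₀.fin]
5. n4.fin = "pwwp"  ["p" ++ B₀.fin]
6. n5.val = false  [terminal]
7. n6.off = 14  [terminal]
8. n4.env = "pwwpm"  [B.fin ++ "m"]
9. n7.idx = "qr"  [terminal]
10. n8.fin = "xpwwpm"  ["x" ++ B₁.env]
11. n9.idx = "wm"  [terminal]
12. n8.env = "pp"  ["pp"]
13. n3.env = "pwwpmqr"  [B₁.env ++ b.idx]
14. n10.live = "mw"  [terminal]
15. n2.env = "wppwwpmqr"  [B₀.fin ++ B₁.env]
16. n11.ok = false  [S₀.ok == true]
17. n12.fin = "yx"  ["yx"]
18. n13.ok = true  [true]
19. n14.live = "zu"  [terminal]
20. n13.hot = 4  [len(g.live) + 2]
21. n13.wid = true  [S.ok == true]
22. n15.off = 13  [terminal]
23. n16.val = true  [terminal]
24. n12.env = "yxm"  [B.fin ++ "m"]
25. n11.hot = 17  [17]
26. n11.wid = false  [false]
27. n1.hot = 16  [16]
28. n1.wid = true  [true]
29. n0.hot = -8  [S₁.hot * -1 + 8]
30. n0.wid = true  [S₁.hot > 15]

"xpwwpm"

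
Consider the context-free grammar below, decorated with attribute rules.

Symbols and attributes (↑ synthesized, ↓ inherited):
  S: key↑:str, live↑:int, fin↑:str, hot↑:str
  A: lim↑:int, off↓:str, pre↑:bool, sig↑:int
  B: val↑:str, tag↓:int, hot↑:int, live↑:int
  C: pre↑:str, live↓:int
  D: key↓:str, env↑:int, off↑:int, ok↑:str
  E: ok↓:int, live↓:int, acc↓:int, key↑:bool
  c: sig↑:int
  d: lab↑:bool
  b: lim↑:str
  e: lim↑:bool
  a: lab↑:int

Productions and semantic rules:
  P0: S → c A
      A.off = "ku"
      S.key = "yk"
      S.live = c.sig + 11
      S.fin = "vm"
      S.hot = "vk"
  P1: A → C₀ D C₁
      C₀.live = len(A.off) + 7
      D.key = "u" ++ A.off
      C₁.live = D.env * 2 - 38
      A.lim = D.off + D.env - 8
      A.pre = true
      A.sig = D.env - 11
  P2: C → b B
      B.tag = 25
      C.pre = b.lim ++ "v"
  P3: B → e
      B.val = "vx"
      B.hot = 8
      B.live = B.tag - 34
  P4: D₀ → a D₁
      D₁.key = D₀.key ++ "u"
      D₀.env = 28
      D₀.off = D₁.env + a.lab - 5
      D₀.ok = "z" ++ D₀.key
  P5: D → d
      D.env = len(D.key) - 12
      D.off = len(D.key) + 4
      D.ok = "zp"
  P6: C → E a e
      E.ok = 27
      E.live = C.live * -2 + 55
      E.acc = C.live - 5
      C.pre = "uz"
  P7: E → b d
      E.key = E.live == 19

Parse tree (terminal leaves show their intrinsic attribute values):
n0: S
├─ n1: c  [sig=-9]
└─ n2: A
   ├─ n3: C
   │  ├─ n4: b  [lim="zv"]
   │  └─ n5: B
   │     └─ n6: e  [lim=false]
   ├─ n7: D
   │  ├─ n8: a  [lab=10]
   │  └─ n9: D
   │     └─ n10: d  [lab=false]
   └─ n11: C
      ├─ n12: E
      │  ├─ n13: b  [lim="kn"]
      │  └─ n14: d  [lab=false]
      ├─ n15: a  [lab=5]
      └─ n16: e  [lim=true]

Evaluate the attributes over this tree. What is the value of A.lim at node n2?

17

1. n1.sig = -9  [terminal]
2. n2.off = "ku"  ["ku"]
3. n3.live = 9  [len(A.off) + 7]
4. n4.lim = "zv"  [terminal]
5. n5.tag = 25  [25]
6. n6.lim = false  [terminal]
7. n5.val = "vx"  ["vx"]
8. n5.hot = 8  [8]
9. n5.live = -9  [B.tag - 34]
10. n3.pre = "zvv"  [b.lim ++ "v"]
11. n7.key = "uku"  ["u" ++ A.off]
12. n8.lab = 10  [terminal]
13. n9.key = "ukuu"  [D₀.key ++ "u"]
14. n10.lab = false  [terminal]
15. n9.env = -8  [len(D.key) - 12]
16. n9.off = 8  [len(D.key) + 4]
17. n9.ok = "zp"  ["zp"]
18. n7.env = 28  [28]
19. n7.off = -3  [D₁.env + a.lab - 5]
20. n7.ok = "zuku"  ["z" ++ D₀.key]
21. n11.live = 18  [D.env * 2 - 38]
22. n12.ok = 27  [27]
23. n12.live = 19  [C.live * -2 + 55]
24. n12.acc = 13  [C.live - 5]
25. n13.lim = "kn"  [terminal]
26. n14.lab = false  [terminal]
27. n12.key = true  [E.live == 19]
28. n15.lab = 5  [terminal]
29. n16.lim = true  [terminal]
30. n11.pre = "uz"  ["uz"]
31. n2.lim = 17  [D.off + D.env - 8]
32. n2.pre = true  [true]
33. n2.sig = 17  [D.env - 11]
34. n0.key = "yk"  ["yk"]
35. n0.live = 2  [c.sig + 11]
36. n0.fin = "vm"  ["vm"]
37. n0.hot = "vk"  ["vk"]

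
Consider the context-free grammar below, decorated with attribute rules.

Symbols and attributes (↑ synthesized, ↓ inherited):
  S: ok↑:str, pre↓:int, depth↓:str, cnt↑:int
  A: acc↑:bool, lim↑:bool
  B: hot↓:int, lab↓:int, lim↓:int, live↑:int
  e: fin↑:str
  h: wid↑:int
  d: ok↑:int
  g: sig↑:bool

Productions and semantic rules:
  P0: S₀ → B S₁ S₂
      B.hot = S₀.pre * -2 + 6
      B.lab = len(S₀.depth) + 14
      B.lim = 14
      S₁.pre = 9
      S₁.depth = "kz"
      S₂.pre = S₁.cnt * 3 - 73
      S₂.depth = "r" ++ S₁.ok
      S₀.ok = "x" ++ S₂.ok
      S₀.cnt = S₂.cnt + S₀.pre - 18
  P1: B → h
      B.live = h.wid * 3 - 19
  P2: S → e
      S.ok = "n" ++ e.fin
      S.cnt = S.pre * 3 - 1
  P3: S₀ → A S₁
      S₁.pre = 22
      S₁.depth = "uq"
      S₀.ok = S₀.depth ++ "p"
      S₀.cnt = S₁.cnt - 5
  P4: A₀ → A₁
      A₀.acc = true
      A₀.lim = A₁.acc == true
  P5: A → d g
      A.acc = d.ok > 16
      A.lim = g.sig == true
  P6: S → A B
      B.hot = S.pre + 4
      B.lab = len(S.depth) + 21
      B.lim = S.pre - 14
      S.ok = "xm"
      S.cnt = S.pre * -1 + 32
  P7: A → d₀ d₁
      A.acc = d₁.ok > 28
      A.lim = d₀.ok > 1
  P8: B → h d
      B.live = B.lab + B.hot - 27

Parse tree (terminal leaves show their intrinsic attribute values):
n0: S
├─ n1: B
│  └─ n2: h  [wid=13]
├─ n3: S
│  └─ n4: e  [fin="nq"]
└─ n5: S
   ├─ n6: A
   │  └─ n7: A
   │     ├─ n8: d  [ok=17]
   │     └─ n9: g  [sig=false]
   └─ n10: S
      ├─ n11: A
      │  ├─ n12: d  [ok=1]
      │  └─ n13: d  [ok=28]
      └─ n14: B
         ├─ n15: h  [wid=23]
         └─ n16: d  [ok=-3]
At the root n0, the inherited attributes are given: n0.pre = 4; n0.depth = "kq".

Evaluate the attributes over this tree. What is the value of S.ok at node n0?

"xrnnqp"

1. n0.pre = 4  [given at root]
2. n0.depth = "kq"  [given at root]
3. n1.hot = -2  [S₀.pre * -2 + 6]
4. n1.lab = 16  [len(S₀.depth) + 14]
5. n1.lim = 14  [14]
6. n2.wid = 13  [terminal]
7. n1.live = 20  [h.wid * 3 - 19]
8. n3.pre = 9  [9]
9. n3.depth = "kz"  ["kz"]
10. n4.fin = "nq"  [terminal]
11. n3.ok = "nnq"  ["n" ++ e.fin]
12. n3.cnt = 26  [S.pre * 3 - 1]
13. n5.pre = 5  [S₁.cnt * 3 - 73]
14. n5.depth = "rnnq"  ["r" ++ S₁.ok]
15. n8.ok = 17  [terminal]
16. n9.sig = false  [terminal]
17. n7.acc = true  [d.ok > 16]
18. n7.lim = false  [g.sig == true]
19. n6.acc = true  [true]
20. n6.lim = true  [A₁.acc == true]
21. n10.pre = 22  [22]
22. n10.depth = "uq"  ["uq"]
23. n12.ok = 1  [terminal]
24. n13.ok = 28  [terminal]
25. n11.acc = false  [d₁.ok > 28]
26. n11.lim = false  [d₀.ok > 1]
27. n14.hot = 26  [S.pre + 4]
28. n14.lab = 23  [len(S.depth) + 21]
29. n14.lim = 8  [S.pre - 14]
30. n15.wid = 23  [terminal]
31. n16.ok = -3  [terminal]
32. n14.live = 22  [B.lab + B.hot - 27]
33. n10.ok = "xm"  ["xm"]
34. n10.cnt = 10  [S.pre * -1 + 32]
35. n5.ok = "rnnqp"  [S₀.depth ++ "p"]
36. n5.cnt = 5  [S₁.cnt - 5]
37. n0.ok = "xrnnqp"  ["x" ++ S₂.ok]
38. n0.cnt = -9  [S₂.cnt + S₀.pre - 18]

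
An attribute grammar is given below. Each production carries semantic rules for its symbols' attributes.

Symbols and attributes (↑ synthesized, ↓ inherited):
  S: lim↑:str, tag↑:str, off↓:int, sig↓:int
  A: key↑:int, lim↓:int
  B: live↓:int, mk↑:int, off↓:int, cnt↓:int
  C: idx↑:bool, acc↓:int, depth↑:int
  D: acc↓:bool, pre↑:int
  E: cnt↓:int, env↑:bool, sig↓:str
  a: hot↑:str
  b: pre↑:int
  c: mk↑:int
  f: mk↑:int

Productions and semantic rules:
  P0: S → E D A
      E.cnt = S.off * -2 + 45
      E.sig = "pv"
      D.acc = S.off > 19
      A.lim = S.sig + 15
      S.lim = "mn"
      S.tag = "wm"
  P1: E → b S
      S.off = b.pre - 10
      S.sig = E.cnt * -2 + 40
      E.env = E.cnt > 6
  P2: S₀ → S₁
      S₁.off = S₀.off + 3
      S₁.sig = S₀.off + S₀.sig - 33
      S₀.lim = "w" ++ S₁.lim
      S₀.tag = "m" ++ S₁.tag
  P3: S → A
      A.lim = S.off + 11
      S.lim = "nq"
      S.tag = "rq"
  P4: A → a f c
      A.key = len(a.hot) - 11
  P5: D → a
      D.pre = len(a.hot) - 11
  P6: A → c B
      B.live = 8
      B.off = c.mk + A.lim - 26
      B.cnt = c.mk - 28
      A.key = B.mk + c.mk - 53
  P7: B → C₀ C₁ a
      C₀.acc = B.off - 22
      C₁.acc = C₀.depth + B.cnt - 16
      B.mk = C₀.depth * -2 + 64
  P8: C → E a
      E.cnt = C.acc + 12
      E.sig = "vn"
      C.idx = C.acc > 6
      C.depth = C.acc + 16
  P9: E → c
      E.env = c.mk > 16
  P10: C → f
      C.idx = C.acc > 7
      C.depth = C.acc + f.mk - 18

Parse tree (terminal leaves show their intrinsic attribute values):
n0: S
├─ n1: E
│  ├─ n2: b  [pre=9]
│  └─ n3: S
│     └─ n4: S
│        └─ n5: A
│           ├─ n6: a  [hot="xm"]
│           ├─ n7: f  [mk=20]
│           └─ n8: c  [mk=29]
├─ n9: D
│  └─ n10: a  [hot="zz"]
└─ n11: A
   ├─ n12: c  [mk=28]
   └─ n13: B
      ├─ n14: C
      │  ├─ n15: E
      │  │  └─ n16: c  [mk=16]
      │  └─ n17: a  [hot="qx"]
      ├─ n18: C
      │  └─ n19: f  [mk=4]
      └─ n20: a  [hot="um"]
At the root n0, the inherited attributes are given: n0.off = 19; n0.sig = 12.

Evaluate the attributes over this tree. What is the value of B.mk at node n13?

18

1. n0.off = 19  [given at root]
2. n0.sig = 12  [given at root]
3. n1.cnt = 7  [S.off * -2 + 45]
4. n1.sig = "pv"  ["pv"]
5. n2.pre = 9  [terminal]
6. n3.off = -1  [b.pre - 10]
7. n3.sig = 26  [E.cnt * -2 + 40]
8. n4.off = 2  [S₀.off + 3]
9. n4.sig = -8  [S₀.off + S₀.sig - 33]
10. n5.lim = 13  [S.off + 11]
11. n6.hot = "xm"  [terminal]
12. n7.mk = 20  [terminal]
13. n8.mk = 29  [terminal]
14. n5.key = -9  [len(a.hot) - 11]
15. n4.lim = "nq"  ["nq"]
16. n4.tag = "rq"  ["rq"]
17. n3.lim = "wnq"  ["w" ++ S₁.lim]
18. n3.tag = "mrq"  ["m" ++ S₁.tag]
19. n1.env = true  [E.cnt > 6]
20. n9.acc = false  [S.off > 19]
21. n10.hot = "zz"  [terminal]
22. n9.pre = -9  [len(a.hot) - 11]
23. n11.lim = 27  [S.sig + 15]
24. n12.mk = 28  [terminal]
25. n13.live = 8  [8]
26. n13.off = 29  [c.mk + A.lim - 26]
27. n13.cnt = 0  [c.mk - 28]
28. n14.acc = 7  [B.off - 22]
29. n15.cnt = 19  [C.acc + 12]
30. n15.sig = "vn"  ["vn"]
31. n16.mk = 16  [terminal]
32. n15.env = false  [c.mk > 16]
33. n17.hot = "qx"  [terminal]
34. n14.idx = true  [C.acc > 6]
35. n14.depth = 23  [C.acc + 16]
36. n18.acc = 7  [C₀.depth + B.cnt - 16]
37. n19.mk = 4  [terminal]
38. n18.idx = false  [C.acc > 7]
39. n18.depth = -7  [C.acc + f.mk - 18]
40. n20.hot = "um"  [terminal]
41. n13.mk = 18  [C₀.depth * -2 + 64]
42. n11.key = -7  [B.mk + c.mk - 53]
43. n0.lim = "mn"  ["mn"]
44. n0.tag = "wm"  ["wm"]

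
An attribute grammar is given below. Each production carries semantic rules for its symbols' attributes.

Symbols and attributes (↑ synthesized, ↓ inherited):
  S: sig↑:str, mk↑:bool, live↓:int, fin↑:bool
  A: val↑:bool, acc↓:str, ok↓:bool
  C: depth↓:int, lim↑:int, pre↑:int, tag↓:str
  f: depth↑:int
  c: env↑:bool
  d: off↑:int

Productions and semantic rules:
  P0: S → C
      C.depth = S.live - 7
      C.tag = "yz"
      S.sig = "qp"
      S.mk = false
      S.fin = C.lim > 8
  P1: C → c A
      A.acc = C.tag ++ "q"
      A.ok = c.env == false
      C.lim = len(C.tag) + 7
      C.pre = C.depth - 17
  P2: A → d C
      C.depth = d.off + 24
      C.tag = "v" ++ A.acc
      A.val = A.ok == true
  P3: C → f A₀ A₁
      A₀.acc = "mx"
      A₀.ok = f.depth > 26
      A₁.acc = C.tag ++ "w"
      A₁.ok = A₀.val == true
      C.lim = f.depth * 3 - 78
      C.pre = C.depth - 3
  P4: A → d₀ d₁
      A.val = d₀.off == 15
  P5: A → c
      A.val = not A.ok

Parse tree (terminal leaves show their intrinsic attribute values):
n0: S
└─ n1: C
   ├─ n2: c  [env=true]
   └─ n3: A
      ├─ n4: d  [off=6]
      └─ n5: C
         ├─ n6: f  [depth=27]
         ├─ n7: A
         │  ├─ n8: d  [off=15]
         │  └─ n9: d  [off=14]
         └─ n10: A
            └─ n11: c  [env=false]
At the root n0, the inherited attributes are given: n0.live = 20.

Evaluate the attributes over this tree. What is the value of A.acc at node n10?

1. n0.live = 20  [given at root]
2. n1.depth = 13  [S.live - 7]
3. n1.tag = "yz"  ["yz"]
4. n2.env = true  [terminal]
5. n3.acc = "yzq"  [C.tag ++ "q"]
6. n3.ok = false  [c.env == false]
7. n4.off = 6  [terminal]
8. n5.depth = 30  [d.off + 24]
9. n5.tag = "vyzq"  ["v" ++ A.acc]
10. n6.depth = 27  [terminal]
11. n7.acc = "mx"  ["mx"]
12. n7.ok = true  [f.depth > 26]
13. n8.off = 15  [terminal]
14. n9.off = 14  [terminal]
15. n7.val = true  [d₀.off == 15]
16. n10.acc = "vyzqw"  [C.tag ++ "w"]
17. n10.ok = true  [A₀.val == true]
18. n11.env = false  [terminal]
19. n10.val = false  [not A.ok]
20. n5.lim = 3  [f.depth * 3 - 78]
21. n5.pre = 27  [C.depth - 3]
22. n3.val = false  [A.ok == true]
23. n1.lim = 9  [len(C.tag) + 7]
24. n1.pre = -4  [C.depth - 17]
25. n0.sig = "qp"  ["qp"]
26. n0.mk = false  [false]
27. n0.fin = true  [C.lim > 8]

"vyzqw"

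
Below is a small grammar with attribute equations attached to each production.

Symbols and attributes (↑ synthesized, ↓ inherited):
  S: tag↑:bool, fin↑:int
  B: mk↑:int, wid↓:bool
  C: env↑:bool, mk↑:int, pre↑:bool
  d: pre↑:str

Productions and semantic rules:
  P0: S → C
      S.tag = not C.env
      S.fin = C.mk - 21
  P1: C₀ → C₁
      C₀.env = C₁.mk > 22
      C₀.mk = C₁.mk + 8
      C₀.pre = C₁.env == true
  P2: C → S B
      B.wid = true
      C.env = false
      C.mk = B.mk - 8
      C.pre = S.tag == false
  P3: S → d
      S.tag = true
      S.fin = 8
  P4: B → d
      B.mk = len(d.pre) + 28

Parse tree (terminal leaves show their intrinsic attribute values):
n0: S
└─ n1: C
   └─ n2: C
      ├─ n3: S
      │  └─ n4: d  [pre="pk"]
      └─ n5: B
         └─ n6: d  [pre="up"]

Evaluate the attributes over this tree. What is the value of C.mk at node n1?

30

1. n4.pre = "pk"  [terminal]
2. n3.tag = true  [true]
3. n3.fin = 8  [8]
4. n5.wid = true  [true]
5. n6.pre = "up"  [terminal]
6. n5.mk = 30  [len(d.pre) + 28]
7. n2.env = false  [false]
8. n2.mk = 22  [B.mk - 8]
9. n2.pre = false  [S.tag == false]
10. n1.env = false  [C₁.mk > 22]
11. n1.mk = 30  [C₁.mk + 8]
12. n1.pre = false  [C₁.env == true]
13. n0.tag = true  [not C.env]
14. n0.fin = 9  [C.mk - 21]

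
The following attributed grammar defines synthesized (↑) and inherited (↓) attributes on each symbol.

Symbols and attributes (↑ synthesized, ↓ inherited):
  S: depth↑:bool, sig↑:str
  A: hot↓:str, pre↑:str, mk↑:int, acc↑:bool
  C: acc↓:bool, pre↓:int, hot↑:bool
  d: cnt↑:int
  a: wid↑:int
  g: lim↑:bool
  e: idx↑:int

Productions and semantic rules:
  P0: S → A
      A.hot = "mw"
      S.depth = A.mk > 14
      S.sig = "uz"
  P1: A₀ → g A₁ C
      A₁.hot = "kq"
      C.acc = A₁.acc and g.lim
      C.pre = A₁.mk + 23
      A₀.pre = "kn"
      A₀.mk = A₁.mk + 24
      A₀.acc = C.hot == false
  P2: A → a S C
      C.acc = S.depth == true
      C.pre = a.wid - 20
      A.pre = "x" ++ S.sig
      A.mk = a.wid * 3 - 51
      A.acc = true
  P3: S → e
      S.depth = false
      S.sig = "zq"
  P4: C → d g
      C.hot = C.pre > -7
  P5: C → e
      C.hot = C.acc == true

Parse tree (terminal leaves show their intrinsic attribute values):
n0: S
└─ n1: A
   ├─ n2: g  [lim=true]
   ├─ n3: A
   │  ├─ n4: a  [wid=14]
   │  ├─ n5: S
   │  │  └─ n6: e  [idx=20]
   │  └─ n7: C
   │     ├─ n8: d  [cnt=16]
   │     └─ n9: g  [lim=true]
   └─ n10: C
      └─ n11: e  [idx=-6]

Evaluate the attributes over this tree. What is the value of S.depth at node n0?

1. n1.hot = "mw"  ["mw"]
2. n2.lim = true  [terminal]
3. n3.hot = "kq"  ["kq"]
4. n4.wid = 14  [terminal]
5. n6.idx = 20  [terminal]
6. n5.depth = false  [false]
7. n5.sig = "zq"  ["zq"]
8. n7.acc = false  [S.depth == true]
9. n7.pre = -6  [a.wid - 20]
10. n8.cnt = 16  [terminal]
11. n9.lim = true  [terminal]
12. n7.hot = true  [C.pre > -7]
13. n3.pre = "xzq"  ["x" ++ S.sig]
14. n3.mk = -9  [a.wid * 3 - 51]
15. n3.acc = true  [true]
16. n10.acc = true  [A₁.acc and g.lim]
17. n10.pre = 14  [A₁.mk + 23]
18. n11.idx = -6  [terminal]
19. n10.hot = true  [C.acc == true]
20. n1.pre = "kn"  ["kn"]
21. n1.mk = 15  [A₁.mk + 24]
22. n1.acc = false  [C.hot == false]
23. n0.depth = true  [A.mk > 14]
24. n0.sig = "uz"  ["uz"]

true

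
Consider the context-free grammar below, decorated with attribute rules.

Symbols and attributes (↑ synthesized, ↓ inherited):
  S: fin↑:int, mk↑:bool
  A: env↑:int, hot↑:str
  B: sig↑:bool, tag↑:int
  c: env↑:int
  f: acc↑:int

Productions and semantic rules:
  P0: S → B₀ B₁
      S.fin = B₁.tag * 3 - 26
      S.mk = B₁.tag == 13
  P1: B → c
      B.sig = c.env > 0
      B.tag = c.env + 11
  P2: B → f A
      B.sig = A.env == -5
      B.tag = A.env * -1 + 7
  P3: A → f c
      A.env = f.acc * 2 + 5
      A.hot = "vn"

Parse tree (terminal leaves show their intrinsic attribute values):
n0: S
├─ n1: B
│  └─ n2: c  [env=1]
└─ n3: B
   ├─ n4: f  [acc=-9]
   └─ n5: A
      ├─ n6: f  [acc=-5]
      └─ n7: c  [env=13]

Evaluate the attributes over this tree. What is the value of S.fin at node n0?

10

1. n2.env = 1  [terminal]
2. n1.sig = true  [c.env > 0]
3. n1.tag = 12  [c.env + 11]
4. n4.acc = -9  [terminal]
5. n6.acc = -5  [terminal]
6. n7.env = 13  [terminal]
7. n5.env = -5  [f.acc * 2 + 5]
8. n5.hot = "vn"  ["vn"]
9. n3.sig = true  [A.env == -5]
10. n3.tag = 12  [A.env * -1 + 7]
11. n0.fin = 10  [B₁.tag * 3 - 26]
12. n0.mk = false  [B₁.tag == 13]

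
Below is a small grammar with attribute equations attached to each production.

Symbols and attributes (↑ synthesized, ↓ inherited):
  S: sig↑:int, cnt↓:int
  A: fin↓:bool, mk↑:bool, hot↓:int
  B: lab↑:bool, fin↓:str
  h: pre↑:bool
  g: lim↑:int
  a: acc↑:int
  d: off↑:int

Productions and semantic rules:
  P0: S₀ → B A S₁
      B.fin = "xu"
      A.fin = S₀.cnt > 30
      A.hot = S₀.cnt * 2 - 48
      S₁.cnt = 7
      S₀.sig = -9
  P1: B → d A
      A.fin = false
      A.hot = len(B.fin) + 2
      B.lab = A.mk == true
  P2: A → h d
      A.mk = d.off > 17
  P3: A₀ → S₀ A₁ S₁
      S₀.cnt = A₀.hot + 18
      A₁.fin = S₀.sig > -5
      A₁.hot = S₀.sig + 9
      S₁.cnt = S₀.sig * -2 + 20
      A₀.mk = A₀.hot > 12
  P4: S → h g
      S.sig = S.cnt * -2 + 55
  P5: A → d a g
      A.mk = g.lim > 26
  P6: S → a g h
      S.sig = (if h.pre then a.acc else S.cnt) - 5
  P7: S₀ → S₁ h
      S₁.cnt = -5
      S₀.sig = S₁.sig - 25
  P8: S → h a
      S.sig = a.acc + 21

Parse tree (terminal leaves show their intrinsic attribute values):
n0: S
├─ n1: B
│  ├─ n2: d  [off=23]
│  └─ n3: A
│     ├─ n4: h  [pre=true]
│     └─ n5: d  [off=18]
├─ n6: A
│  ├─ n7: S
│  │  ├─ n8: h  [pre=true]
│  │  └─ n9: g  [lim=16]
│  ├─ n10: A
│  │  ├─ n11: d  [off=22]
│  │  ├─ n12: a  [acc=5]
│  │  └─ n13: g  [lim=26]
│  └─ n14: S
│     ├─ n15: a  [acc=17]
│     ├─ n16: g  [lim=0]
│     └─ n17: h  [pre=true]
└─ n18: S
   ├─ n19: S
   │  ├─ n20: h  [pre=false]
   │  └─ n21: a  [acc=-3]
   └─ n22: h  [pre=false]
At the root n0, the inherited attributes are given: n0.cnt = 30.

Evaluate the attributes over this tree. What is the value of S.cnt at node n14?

1. n0.cnt = 30  [given at root]
2. n1.fin = "xu"  ["xu"]
3. n2.off = 23  [terminal]
4. n3.fin = false  [false]
5. n3.hot = 4  [len(B.fin) + 2]
6. n4.pre = true  [terminal]
7. n5.off = 18  [terminal]
8. n3.mk = true  [d.off > 17]
9. n1.lab = true  [A.mk == true]
10. n6.fin = false  [S₀.cnt > 30]
11. n6.hot = 12  [S₀.cnt * 2 - 48]
12. n7.cnt = 30  [A₀.hot + 18]
13. n8.pre = true  [terminal]
14. n9.lim = 16  [terminal]
15. n7.sig = -5  [S.cnt * -2 + 55]
16. n10.fin = false  [S₀.sig > -5]
17. n10.hot = 4  [S₀.sig + 9]
18. n11.off = 22  [terminal]
19. n12.acc = 5  [terminal]
20. n13.lim = 26  [terminal]
21. n10.mk = false  [g.lim > 26]
22. n14.cnt = 30  [S₀.sig * -2 + 20]
23. n15.acc = 17  [terminal]
24. n16.lim = 0  [terminal]
25. n17.pre = true  [terminal]
26. n14.sig = 12  [(if h.pre then a.acc else S.cnt) - 5]
27. n6.mk = false  [A₀.hot > 12]
28. n18.cnt = 7  [7]
29. n19.cnt = -5  [-5]
30. n20.pre = false  [terminal]
31. n21.acc = -3  [terminal]
32. n19.sig = 18  [a.acc + 21]
33. n22.pre = false  [terminal]
34. n18.sig = -7  [S₁.sig - 25]
35. n0.sig = -9  [-9]

30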